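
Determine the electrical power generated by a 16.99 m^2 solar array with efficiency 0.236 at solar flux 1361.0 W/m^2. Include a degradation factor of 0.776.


P = area * eta * S * degradation
P = 16.99 * 0.236 * 1361.0 * 0.776
P = 4234.7252 W

4234.7252 W


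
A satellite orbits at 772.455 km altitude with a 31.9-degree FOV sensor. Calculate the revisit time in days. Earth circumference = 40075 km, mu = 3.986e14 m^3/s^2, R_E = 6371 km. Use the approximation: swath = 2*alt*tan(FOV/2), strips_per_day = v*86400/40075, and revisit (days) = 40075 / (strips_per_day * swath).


swath = 2*772.455*tan(0.27838) = 441.5371 km
v = sqrt(mu/r) = 7469.8949 m/s = 7.4699 km/s
strips/day = v*86400/40075 = 7.4699*86400/40075 = 16.1048
coverage/day = strips * swath = 16.1048 * 441.5371 = 7110.8569 km
revisit = 40075 / 7110.8569 = 5.6357 days

5.6357 days


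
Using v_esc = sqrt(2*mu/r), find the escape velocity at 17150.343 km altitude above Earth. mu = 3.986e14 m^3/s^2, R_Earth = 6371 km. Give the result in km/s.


r = 6371.0 + 17150.343 = 23521.3430 km = 2.3521343e+07 m
v_esc = sqrt(2*mu/r) = sqrt(2*3.986e14 / 2.3521343e+07)
v_esc = 5821.7371 m/s = 5.8217 km/s

5.8217 km/s


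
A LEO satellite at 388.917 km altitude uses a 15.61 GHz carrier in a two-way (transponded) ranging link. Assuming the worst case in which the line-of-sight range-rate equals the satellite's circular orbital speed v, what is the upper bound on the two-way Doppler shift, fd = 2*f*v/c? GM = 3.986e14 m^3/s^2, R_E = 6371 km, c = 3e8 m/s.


r = 6.759917e+06 m
v = sqrt(mu/r) = 7678.8815 m/s (worst-case radial velocity)
f = 15.61 GHz = 1.561e+10 Hz
fd = 2*f*v/c = 2*1.561e+10*7678.8815/3.0e+08
fd = 799115.6010 Hz

799115.6010 Hz


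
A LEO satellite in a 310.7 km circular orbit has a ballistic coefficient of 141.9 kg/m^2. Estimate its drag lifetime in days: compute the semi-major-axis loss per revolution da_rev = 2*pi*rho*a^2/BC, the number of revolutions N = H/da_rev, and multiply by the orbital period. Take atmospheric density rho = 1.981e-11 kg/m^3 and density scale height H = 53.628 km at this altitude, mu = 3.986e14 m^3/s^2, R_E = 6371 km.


a = R_E + alt = 6681.7000 km = 6.6817e+06 m
da_rev = 2*pi*rho*a^2/BC = 2*pi*1.981e-11*(6.6817e+06)^2/141.9 = 39.161191 m per revolution
N = H/da_rev = 53628.0000 m / 39.161191 m = 1369.4170 revolutions
P = 2*pi*sqrt(a^3/mu) = 5435.5273 s
lifetime = N*P = 1369.4170 * 5435.5273 = 7.4435033e+06 s = 86.1517 days

86.1517 days


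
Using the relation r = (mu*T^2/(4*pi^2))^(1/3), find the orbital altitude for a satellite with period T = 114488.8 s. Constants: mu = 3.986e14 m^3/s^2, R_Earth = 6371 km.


T = 114488.8 s
r = (mu*T^2/(4*pi^2))^(1/3) = (3.986e14 * 114488.8^2 / (4*pi^2))^(1/3)
r = 5.0960599e+07 m = 50960.5987 km
alt = r - R_E = 50960.5987 - 6371 = 44589.5987 km

44589.5987 km


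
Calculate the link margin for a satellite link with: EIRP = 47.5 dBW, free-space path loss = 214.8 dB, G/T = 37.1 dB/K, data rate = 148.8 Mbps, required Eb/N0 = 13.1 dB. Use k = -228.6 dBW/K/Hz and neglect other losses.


C/N0 = EIRP - FSPL + G/T - k = 47.5 - 214.8 + 37.1 - (-228.6)
C/N0 = 98.4000 dB-Hz
R_b = 148.8 Mbps = 1.488e+08 bps -> 10*log10(R_b) = 81.7260 dB-Hz
Eb/N0 = C/N0 - 10*log10(R_b) = 98.4000 - 81.7260 = 16.6740 dB
Margin = Eb/N0 - Eb/N0_req = 16.6740 - 13.1 = 3.5740 dB (link closes)

3.5740 dB


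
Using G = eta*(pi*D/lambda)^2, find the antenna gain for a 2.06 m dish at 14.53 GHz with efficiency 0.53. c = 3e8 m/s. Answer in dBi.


lambda = c/f = 3e8 / 1.453e+10 = 0.02064694 m
G = eta*(pi*D/lambda)^2 = 0.53*(pi*2.06/0.02064694)^2
G = 52071.3425 (linear)
G = 10*log10(52071.3425) = 47.1660 dBi

47.1660 dBi


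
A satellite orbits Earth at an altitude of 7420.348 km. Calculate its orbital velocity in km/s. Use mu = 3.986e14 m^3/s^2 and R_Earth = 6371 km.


r = R_E + alt = 6371.0 + 7420.348 = 13791.3480 km = 1.3791348e+07 m
v = sqrt(mu/r) = sqrt(3.986e14 / 1.3791348e+07) = 5376.0746 m/s = 5.3761 km/s

5.3761 km/s


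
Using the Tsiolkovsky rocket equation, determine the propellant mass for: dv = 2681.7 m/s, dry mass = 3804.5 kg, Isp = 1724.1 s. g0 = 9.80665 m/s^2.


ve = Isp * g0 = 1724.1 * 9.80665 = 16907.645265 m/s
mass ratio = exp(dv/ve) = exp(2681.7/16907.645265) = 1.17187933
m_prop = m_dry * (mr - 1) = 3804.5 * (1.17187933 - 1)
m_prop = 653.9149 kg

653.9149 kg


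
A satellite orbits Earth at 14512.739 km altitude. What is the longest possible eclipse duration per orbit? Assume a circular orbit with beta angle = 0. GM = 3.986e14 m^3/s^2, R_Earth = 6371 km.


r = 20883.7390 km
T = 500.5787 min
Eclipse fraction = arcsin(R_E/r)/pi = arcsin(6371.0000/20883.7390)/pi
= arcsin(0.3050699)/pi = 0.09867983
Eclipse duration = 0.09867983 * 500.5787 = 49.3970 min

49.3970 minutes


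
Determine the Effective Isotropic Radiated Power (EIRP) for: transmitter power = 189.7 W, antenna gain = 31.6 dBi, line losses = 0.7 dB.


Pt = 189.7 W = 22.7807 dBW
EIRP = Pt_dBW + Gt - losses = 22.7807 + 31.6 - 0.7 = 53.6807 dBW

53.6807 dBW


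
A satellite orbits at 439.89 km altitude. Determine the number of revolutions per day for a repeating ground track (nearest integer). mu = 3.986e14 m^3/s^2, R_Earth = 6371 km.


r = 6.81089e+06 m
T = 2*pi*sqrt(r^3/mu) = 5593.9299 s = 93.2322 min
revs/day = 1440 / 93.2322 = 15.4453
Rounded: 15 revolutions per day

15 revolutions per day


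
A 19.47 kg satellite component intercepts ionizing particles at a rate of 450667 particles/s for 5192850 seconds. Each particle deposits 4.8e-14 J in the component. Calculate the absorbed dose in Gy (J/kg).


Total energy deposited = rate * time * E_per
  = 450667 * 5192850 * 4.8e-14 = 0.1123318 J
Dose = E_total / mass = 0.1123318 / 19.47
Dose = 0.005769482 Gy

0.0058 Gy


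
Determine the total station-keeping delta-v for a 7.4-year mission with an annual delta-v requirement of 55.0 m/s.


dV = rate * years = 55.0 * 7.4
dV = 407.0000 m/s

407.0000 m/s


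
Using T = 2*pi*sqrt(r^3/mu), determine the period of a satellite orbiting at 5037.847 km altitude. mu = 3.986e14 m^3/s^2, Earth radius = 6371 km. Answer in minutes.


r = 11408.8470 km = 1.1408847e+07 m
T = 2*pi*sqrt(r^3/mu) = 2*pi*sqrt(1.4849959e+21 / 3.986e14)
T = 12127.5718 s = 202.1262 min

202.1262 minutes


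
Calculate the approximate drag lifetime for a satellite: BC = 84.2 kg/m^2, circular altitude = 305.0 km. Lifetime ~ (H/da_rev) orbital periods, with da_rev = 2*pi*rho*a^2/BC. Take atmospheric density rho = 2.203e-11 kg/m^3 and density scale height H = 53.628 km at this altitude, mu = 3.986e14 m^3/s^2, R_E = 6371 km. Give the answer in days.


a = R_E + alt = 6676.0000 km = 6.676e+06 m
da_rev = 2*pi*rho*a^2/BC = 2*pi*2.203e-11*(6.676e+06)^2/84.2 = 73.268100 m per revolution
N = H/da_rev = 53628.0000 m / 73.268100 m = 731.9420 revolutions
P = 2*pi*sqrt(a^3/mu) = 5428.5734 s
lifetime = N*P = 731.9420 * 5428.5734 = 3.9734009e+06 s = 45.9884 days

45.9884 days


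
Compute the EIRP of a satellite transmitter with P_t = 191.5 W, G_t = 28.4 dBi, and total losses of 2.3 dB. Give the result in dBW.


Pt = 191.5 W = 22.8217 dBW
EIRP = Pt_dBW + Gt - losses = 22.8217 + 28.4 - 2.3 = 48.9217 dBW

48.9217 dBW


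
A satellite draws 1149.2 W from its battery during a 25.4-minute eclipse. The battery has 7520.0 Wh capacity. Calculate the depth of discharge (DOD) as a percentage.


E_used = P * t / 60 = 1149.2 * 25.4 / 60 = 486.4947 Wh
DOD = E_used / E_total * 100 = 486.4947 / 7520.0 * 100
DOD = 6.4693 %

6.4693 %


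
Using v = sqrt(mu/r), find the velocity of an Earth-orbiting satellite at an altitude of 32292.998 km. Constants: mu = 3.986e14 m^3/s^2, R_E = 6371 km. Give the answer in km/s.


r = R_E + alt = 6371.0 + 32292.998 = 38663.9980 km = 3.8663998e+07 m
v = sqrt(mu/r) = sqrt(3.986e14 / 3.8663998e+07) = 3210.8149 m/s = 3.2108 km/s

3.2108 km/s


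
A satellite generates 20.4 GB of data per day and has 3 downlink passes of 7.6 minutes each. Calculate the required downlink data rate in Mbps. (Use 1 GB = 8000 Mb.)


total contact time = 3 * 7.6 * 60 = 1368.0000 s
data = 20.4 GB = 163200.0000 Mb
rate = 163200.0000 / 1368.0000 = 119.2982 Mbps

119.2982 Mbps


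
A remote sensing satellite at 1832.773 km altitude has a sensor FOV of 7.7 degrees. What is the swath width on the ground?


FOV = 7.7 deg = 0.1343904 rad
swath = 2 * alt * tan(FOV/2) = 2 * 1832.773 * tan(0.06719518)
swath = 2 * 1832.773 * 0.06729649
swath = 246.6784 km

246.6784 km


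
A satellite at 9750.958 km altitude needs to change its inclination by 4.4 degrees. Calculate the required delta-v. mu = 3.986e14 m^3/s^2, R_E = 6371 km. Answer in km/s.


r = 16121.9580 km = 1.6121958e+07 m
V = sqrt(mu/r) = 4972.3278 m/s
di = 4.4 deg = 0.07679449 rad
dV = 2*V*sin(di/2) = 2*4972.3278*sin(0.03839724)
dV = 381.7535 m/s = 0.3817535 km/s

0.3818 km/s


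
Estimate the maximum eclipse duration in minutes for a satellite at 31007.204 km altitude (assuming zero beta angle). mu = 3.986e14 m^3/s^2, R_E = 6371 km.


r = 37378.2040 km
T = 1198.6368 min
Eclipse fraction = arcsin(R_E/r)/pi = arcsin(6371.0000/37378.2040)/pi
= arcsin(0.1704469)/pi = 0.05452114
Eclipse duration = 0.05452114 * 1198.6368 = 65.3510 min

65.3510 minutes


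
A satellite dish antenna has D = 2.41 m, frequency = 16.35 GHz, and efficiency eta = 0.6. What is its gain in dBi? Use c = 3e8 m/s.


lambda = c/f = 3e8 / 1.635e+10 = 0.01834862 m
G = eta*(pi*D/lambda)^2 = 0.6*(pi*2.41/0.01834862)^2
G = 102159.3416 (linear)
G = 10*log10(102159.3416) = 50.0928 dBi

50.0928 dBi


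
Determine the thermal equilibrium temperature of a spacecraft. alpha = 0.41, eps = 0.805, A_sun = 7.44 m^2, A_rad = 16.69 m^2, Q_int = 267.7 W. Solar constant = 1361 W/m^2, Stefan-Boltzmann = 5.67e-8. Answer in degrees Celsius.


Numerator = alpha*S*A_sun + Q_int = 0.41*1361*7.44 + 267.7 = 4419.2944 W
Denominator = eps*sigma*A_rad = 0.805*5.67e-8*16.69 = 7.6179002e-07 W/K^4
T^4 = 5.8011976e+09 K^4
T = 275.9811 K = 2.8311 C

2.8311 degrees Celsius


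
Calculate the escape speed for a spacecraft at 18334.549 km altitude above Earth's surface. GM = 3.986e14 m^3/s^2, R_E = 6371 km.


r = 6371.0 + 18334.549 = 24705.5490 km = 2.4705549e+07 m
v_esc = sqrt(2*mu/r) = sqrt(2*3.986e14 / 2.4705549e+07)
v_esc = 5680.4977 m/s = 5.6805 km/s

5.6805 km/s


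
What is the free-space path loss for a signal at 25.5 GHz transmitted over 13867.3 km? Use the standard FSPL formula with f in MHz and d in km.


f = 25.5 GHz = 25500.0000 MHz
d = 13867.3 km
FSPL = 32.44 + 20*log10(25500.0000) + 20*log10(13867.3)
FSPL = 32.44 + 88.1308 + 82.8398
FSPL = 203.4106 dB

203.4106 dB


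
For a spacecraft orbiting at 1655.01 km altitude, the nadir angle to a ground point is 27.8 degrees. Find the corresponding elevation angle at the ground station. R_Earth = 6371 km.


r = R_E + alt = 8026.0100 km
Law of sines in the satellite / Earth-center / ground-point triangle:
  sin(nadir)/R_E = sin(90 + el)/r  =>  cos(el) = (r/R_E)*sin(nadir)
cos(el) = (8026.0100 / 6371.0000) * sin(27.8 deg) = 0.587541
el = arccos(0.587541) = 54.0173 deg
(Earth-central angle = 90 - nadir - el = 8.1827 deg)

54.0173 degrees


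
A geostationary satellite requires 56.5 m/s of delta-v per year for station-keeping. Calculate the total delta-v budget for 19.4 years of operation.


dV = rate * years = 56.5 * 19.4
dV = 1096.1000 m/s

1096.1000 m/s


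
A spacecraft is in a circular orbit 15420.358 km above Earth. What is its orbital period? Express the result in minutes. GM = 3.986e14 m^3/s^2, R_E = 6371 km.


r = 21791.3580 km = 2.1791358e+07 m
T = 2*pi*sqrt(r^3/mu) = 2*pi*sqrt(1.0347916e+22 / 3.986e14)
T = 32013.8322 s = 533.5639 min

533.5639 minutes


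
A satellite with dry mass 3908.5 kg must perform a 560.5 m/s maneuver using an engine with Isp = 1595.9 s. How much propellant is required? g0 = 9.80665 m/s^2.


ve = Isp * g0 = 1595.9 * 9.80665 = 15650.432735 m/s
mass ratio = exp(dv/ve) = exp(560.5/15650.432735) = 1.03646274
m_prop = m_dry * (mr - 1) = 3908.5 * (1.03646274 - 1)
m_prop = 142.5146 kg

142.5146 kg


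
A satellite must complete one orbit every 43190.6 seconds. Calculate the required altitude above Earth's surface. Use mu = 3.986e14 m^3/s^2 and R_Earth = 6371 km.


T = 43190.6 s
r = (mu*T^2/(4*pi^2))^(1/3) = (3.986e14 * 43190.6^2 / (4*pi^2))^(1/3)
r = 2.6606353e+07 m = 26606.3527 km
alt = r - R_E = 26606.3527 - 6371 = 20235.3527 km

20235.3527 km


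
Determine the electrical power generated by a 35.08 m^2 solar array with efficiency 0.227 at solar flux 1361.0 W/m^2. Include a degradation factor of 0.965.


P = area * eta * S * degradation
P = 35.08 * 0.227 * 1361.0 * 0.965
P = 10458.5356 W

10458.5356 W


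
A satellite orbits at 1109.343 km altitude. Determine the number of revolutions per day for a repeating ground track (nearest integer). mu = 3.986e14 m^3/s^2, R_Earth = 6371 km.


r = 7.480343e+06 m
T = 2*pi*sqrt(r^3/mu) = 6438.6303 s = 107.3105 min
revs/day = 1440 / 107.3105 = 13.4190
Rounded: 13 revolutions per day

13 revolutions per day


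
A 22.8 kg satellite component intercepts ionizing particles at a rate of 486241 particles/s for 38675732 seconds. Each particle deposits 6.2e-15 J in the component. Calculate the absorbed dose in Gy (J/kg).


Total energy deposited = rate * time * E_per
  = 486241 * 38675732 * 6.2e-15 = 0.1165955 J
Dose = E_total / mass = 0.1165955 / 22.8
Dose = 0.005113838 Gy

0.0051 Gy


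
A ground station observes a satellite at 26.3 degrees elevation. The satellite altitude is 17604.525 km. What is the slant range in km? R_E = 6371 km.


h = 17604.525 km, el = 26.3 deg
d = -R_E*sin(el) + sqrt((R_E*sin(el))^2 + 2*R_E*h + h^2)
d = -6371.0000*sin(0.4590216) + sqrt((6371.0000*0.4430712)^2 + 2*6371.0000*17604.525 + 17604.525^2)
d = 20462.4762 km

20462.4762 km


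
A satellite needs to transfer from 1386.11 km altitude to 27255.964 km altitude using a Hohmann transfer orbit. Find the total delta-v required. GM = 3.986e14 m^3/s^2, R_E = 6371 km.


r1 = 7757.1100 km = 7.75711e+06 m
r2 = 33626.9640 km = 3.3626964e+07 m
dv1 = sqrt(mu/r1)*(sqrt(2*r2/(r1+r2)) - 1) = 1969.8634 m/s
dv2 = sqrt(mu/r2)*(1 - sqrt(2*r1/(r1+r2))) = 1334.8908 m/s
total dv = |dv1| + |dv2| = 1969.8634 + 1334.8908 = 3304.7542 m/s = 3.3048 km/s

3.3048 km/s


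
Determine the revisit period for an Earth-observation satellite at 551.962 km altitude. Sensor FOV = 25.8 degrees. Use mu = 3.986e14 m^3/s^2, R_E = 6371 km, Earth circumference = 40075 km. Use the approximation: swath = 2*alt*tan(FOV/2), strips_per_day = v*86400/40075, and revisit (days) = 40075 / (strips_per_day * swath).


swath = 2*551.962*tan(0.2251475) = 252.8323 km
v = sqrt(mu/r) = 7587.9188 m/s = 7.5879 km/s
strips/day = v*86400/40075 = 7.5879*86400/40075 = 16.3592
coverage/day = strips * swath = 16.3592 * 252.8323 = 4136.1428 km
revisit = 40075 / 4136.1428 = 9.6890 days

9.6890 days


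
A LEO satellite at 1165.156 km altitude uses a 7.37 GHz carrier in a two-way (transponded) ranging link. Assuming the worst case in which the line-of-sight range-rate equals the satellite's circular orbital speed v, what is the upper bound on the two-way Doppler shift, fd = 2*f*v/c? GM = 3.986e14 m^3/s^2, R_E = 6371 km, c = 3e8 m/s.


r = 7.536156e+06 m
v = sqrt(mu/r) = 7272.6671 m/s (worst-case radial velocity)
f = 7.37 GHz = 7.37e+09 Hz
fd = 2*f*v/c = 2*7.37e+09*7272.6671/3.0e+08
fd = 357330.3758 Hz

357330.3758 Hz


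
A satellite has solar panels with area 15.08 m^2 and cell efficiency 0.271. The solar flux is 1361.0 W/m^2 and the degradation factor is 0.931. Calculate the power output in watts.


P = area * eta * S * degradation
P = 15.08 * 0.271 * 1361.0 * 0.931
P = 5178.1954 W

5178.1954 W


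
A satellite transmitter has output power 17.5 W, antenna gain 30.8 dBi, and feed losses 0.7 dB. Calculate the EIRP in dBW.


Pt = 17.5 W = 12.4304 dBW
EIRP = Pt_dBW + Gt - losses = 12.4304 + 30.8 - 0.7 = 42.5304 dBW

42.5304 dBW


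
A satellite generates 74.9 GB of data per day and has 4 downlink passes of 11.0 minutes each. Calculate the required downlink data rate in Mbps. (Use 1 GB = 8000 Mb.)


total contact time = 4 * 11.0 * 60 = 2640.0000 s
data = 74.9 GB = 599200.0000 Mb
rate = 599200.0000 / 2640.0000 = 226.9697 Mbps

226.9697 Mbps


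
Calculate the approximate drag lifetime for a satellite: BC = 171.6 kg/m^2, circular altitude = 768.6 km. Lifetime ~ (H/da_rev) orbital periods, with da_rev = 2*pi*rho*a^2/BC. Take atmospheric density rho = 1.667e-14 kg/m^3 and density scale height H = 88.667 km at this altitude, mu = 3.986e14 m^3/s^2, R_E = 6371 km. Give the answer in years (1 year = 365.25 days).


a = R_E + alt = 7139.6000 km = 7.1396e+06 m
da_rev = 2*pi*rho*a^2/BC = 2*pi*1.667e-14*(7.1396e+06)^2/171.6 = 0.0311132907 m per revolution
N = H/da_rev = 88667.0000 m / 0.0311132907 m = 2.8498111e+06 revolutions
P = 2*pi*sqrt(a^3/mu) = 6003.7423 s
lifetime = N*P = 2.8498111e+06 * 6003.7423 = 1.7109531e+10 s = 198026.9818 days
years = 198026.9818 / 365.25 = 542.1683 years

542.1683 years


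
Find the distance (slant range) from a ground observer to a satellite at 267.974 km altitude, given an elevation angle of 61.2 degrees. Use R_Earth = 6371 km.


h = 267.974 km, el = 61.2 deg
d = -R_E*sin(el) + sqrt((R_E*sin(el))^2 + 2*R_E*h + h^2)
d = -6371.0000*sin(1.0681) + sqrt((6371.0000*0.8763067)^2 + 2*6371.0000*267.974 + 267.974^2)
d = 303.9563 km

303.9563 km


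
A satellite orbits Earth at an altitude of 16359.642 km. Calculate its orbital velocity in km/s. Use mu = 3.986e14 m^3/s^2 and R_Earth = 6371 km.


r = R_E + alt = 6371.0 + 16359.642 = 22730.6420 km = 2.2730642e+07 m
v = sqrt(mu/r) = sqrt(3.986e14 / 2.2730642e+07) = 4187.5769 m/s = 4.1876 km/s

4.1876 km/s


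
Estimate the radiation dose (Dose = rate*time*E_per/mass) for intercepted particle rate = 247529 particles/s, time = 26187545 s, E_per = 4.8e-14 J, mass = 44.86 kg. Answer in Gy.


Total energy deposited = rate * time * E_per
  = 247529 * 26187545 * 4.8e-14 = 0.3111445 J
Dose = E_total / mass = 0.3111445 / 44.86
Dose = 0.0069359 Gy

0.0069 Gy


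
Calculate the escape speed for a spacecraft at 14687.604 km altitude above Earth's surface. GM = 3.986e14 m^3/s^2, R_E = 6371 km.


r = 6371.0 + 14687.604 = 21058.6040 km = 2.1058604e+07 m
v_esc = sqrt(2*mu/r) = sqrt(2*3.986e14 / 2.1058604e+07)
v_esc = 6152.7441 m/s = 6.1527 km/s

6.1527 km/s


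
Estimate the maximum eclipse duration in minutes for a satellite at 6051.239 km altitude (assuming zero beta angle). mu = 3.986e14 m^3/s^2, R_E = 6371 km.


r = 12422.2390 km
T = 229.6465 min
Eclipse fraction = arcsin(R_E/r)/pi = arcsin(6371.0000/12422.2390)/pi
= arcsin(0.5128705)/pi = 0.1714179
Eclipse duration = 0.1714179 * 229.6465 = 39.3655 min

39.3655 minutes


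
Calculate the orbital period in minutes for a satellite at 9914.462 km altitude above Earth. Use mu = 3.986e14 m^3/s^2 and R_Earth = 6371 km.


r = 16285.4620 km = 1.6285462e+07 m
T = 2*pi*sqrt(r^3/mu) = 2*pi*sqrt(4.3191695e+21 / 3.986e14)
T = 20682.8959 s = 344.7149 min

344.7149 minutes


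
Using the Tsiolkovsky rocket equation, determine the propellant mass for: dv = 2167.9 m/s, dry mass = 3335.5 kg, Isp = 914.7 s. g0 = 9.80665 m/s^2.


ve = Isp * g0 = 914.7 * 9.80665 = 8970.142755 m/s
mass ratio = exp(dv/ve) = exp(2167.9/8970.142755) = 1.27338606
m_prop = m_dry * (mr - 1) = 3335.5 * (1.27338606 - 1)
m_prop = 911.8792 kg

911.8792 kg


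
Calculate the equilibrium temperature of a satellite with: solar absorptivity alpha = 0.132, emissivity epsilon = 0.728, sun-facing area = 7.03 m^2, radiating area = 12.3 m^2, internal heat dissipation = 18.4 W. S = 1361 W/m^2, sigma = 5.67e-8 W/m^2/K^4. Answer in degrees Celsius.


Numerator = alpha*S*A_sun + Q_int = 0.132*1361*7.03 + 18.4 = 1281.3536 W
Denominator = eps*sigma*A_rad = 0.728*5.67e-8*12.3 = 5.0771448e-07 W/K^4
T^4 = 2.523768e+09 K^4
T = 224.1364 K = -49.0136 C

-49.0136 degrees Celsius


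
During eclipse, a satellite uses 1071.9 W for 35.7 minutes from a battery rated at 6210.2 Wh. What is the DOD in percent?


E_used = P * t / 60 = 1071.9 * 35.7 / 60 = 637.7805 Wh
DOD = E_used / E_total * 100 = 637.7805 / 6210.2 * 100
DOD = 10.2699 %

10.2699 %


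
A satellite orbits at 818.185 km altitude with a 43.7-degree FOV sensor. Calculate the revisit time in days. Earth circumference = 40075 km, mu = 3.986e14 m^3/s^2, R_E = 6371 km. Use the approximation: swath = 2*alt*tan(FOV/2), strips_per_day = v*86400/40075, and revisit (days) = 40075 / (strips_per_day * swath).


swath = 2*818.185*tan(0.3813544) = 656.1583 km
v = sqrt(mu/r) = 7446.0992 m/s = 7.4461 km/s
strips/day = v*86400/40075 = 7.4461*86400/40075 = 16.0535
coverage/day = strips * swath = 16.0535 * 656.1583 = 10533.6207 km
revisit = 40075 / 10533.6207 = 3.8045 days

3.8045 days


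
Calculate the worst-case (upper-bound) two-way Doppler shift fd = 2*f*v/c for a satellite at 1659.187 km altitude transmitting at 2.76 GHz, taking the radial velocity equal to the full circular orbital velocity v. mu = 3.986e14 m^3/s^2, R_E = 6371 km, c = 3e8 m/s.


r = 8.030187e+06 m
v = sqrt(mu/r) = 7045.4026 m/s (worst-case radial velocity)
f = 2.76 GHz = 2.76e+09 Hz
fd = 2*f*v/c = 2*2.76e+09*7045.4026/3.0e+08
fd = 129635.4086 Hz

129635.4086 Hz


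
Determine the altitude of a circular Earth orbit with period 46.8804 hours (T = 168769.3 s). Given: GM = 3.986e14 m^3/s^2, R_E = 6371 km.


T = 168769.3 s
r = (mu*T^2/(4*pi^2))^(1/3) = (3.986e14 * 168769.3^2 / (4*pi^2))^(1/3)
r = 6.600672e+07 m = 66006.7199 km
alt = r - R_E = 66006.7199 - 6371 = 59635.7199 km

59635.7199 km


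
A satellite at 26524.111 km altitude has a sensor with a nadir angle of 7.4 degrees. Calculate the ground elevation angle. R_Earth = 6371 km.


r = R_E + alt = 32895.1110 km
Law of sines in the satellite / Earth-center / ground-point triangle:
  sin(nadir)/R_E = sin(90 + el)/r  =>  cos(el) = (r/R_E)*sin(nadir)
cos(el) = (32895.1110 / 6371.0000) * sin(7.4 deg) = 0.6650048
el = arccos(0.6650048) = 48.3173 deg
(Earth-central angle = 90 - nadir - el = 34.2827 deg)

48.3173 degrees


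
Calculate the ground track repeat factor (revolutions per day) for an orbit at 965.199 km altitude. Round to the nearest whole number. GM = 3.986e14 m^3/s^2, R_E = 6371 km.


r = 7.336199e+06 m
T = 2*pi*sqrt(r^3/mu) = 6253.4240 s = 104.2237 min
revs/day = 1440 / 104.2237 = 13.8164
Rounded: 14 revolutions per day

14 revolutions per day


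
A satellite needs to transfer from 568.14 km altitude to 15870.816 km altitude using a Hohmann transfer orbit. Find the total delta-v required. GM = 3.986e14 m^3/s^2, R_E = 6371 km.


r1 = 6939.1400 km = 6.93914e+06 m
r2 = 22241.8160 km = 2.2241816e+07 m
dv1 = sqrt(mu/r1)*(sqrt(2*r2/(r1+r2)) - 1) = 1778.5685 m/s
dv2 = sqrt(mu/r2)*(1 - sqrt(2*r1/(r1+r2))) = 1313.8900 m/s
total dv = |dv1| + |dv2| = 1778.5685 + 1313.8900 = 3092.4584 m/s = 3.0925 km/s

3.0925 km/s


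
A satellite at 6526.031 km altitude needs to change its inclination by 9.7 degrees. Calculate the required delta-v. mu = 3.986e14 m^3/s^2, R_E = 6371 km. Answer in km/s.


r = 12897.0310 km = 1.2897031e+07 m
V = sqrt(mu/r) = 5559.3469 m/s
di = 9.7 deg = 0.1692969 rad
dV = 2*V*sin(di/2) = 2*5559.3469*sin(0.08464847)
dV = 940.0568 m/s = 0.9400568 km/s

0.9401 km/s


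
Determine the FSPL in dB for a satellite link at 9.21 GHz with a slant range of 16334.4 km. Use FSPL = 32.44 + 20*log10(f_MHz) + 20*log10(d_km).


f = 9.21 GHz = 9210.0000 MHz
d = 16334.4 km
FSPL = 32.44 + 20*log10(9210.0000) + 20*log10(16334.4)
FSPL = 32.44 + 79.2852 + 84.2621
FSPL = 195.9873 dB

195.9873 dB


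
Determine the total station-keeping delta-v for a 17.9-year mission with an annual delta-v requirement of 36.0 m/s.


dV = rate * years = 36.0 * 17.9
dV = 644.4000 m/s

644.4000 m/s


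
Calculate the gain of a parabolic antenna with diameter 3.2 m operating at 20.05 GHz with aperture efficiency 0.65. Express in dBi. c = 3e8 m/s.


lambda = c/f = 3e8 / 2.005e+10 = 0.01496259 m
G = eta*(pi*D/lambda)^2 = 0.65*(pi*3.2/0.01496259)^2
G = 293426.4796 (linear)
G = 10*log10(293426.4796) = 54.6750 dBi

54.6750 dBi


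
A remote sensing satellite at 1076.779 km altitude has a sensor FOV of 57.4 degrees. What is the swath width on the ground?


FOV = 57.4 deg = 1.0018 rad
swath = 2 * alt * tan(FOV/2) = 2 * 1076.779 * tan(0.5009095)
swath = 2 * 1076.779 * 0.547484
swath = 1179.0386 km

1179.0386 km


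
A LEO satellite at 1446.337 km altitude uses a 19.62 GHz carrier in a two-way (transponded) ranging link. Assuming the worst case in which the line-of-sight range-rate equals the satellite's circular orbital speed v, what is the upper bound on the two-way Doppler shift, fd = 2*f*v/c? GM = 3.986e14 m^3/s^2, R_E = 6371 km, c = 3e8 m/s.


r = 7.817337e+06 m
v = sqrt(mu/r) = 7140.6744 m/s (worst-case radial velocity)
f = 19.62 GHz = 1.962e+10 Hz
fd = 2*f*v/c = 2*1.962e+10*7140.6744/3.0e+08
fd = 934000.2101 Hz

934000.2101 Hz


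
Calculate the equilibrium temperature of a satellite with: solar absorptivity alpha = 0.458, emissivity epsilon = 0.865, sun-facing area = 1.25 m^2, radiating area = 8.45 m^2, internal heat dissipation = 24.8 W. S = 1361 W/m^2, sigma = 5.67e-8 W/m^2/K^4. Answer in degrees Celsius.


Numerator = alpha*S*A_sun + Q_int = 0.458*1361*1.25 + 24.8 = 803.9725 W
Denominator = eps*sigma*A_rad = 0.865*5.67e-8*8.45 = 4.1443447e-07 W/K^4
T^4 = 1.9399267e+09 K^4
T = 209.8681 K = -63.2819 C

-63.2819 degrees Celsius


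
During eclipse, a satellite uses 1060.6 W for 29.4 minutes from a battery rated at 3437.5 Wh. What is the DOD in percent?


E_used = P * t / 60 = 1060.6 * 29.4 / 60 = 519.6940 Wh
DOD = E_used / E_total * 100 = 519.6940 / 3437.5 * 100
DOD = 15.1184 %

15.1184 %


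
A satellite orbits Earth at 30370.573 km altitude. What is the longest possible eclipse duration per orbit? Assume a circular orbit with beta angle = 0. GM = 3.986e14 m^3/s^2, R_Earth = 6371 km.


r = 36741.5730 km
T = 1168.1446 min
Eclipse fraction = arcsin(R_E/r)/pi = arcsin(6371.0000/36741.5730)/pi
= arcsin(0.1734003)/pi = 0.05547544
Eclipse duration = 0.05547544 * 1168.1446 = 64.8033 min

64.8033 minutes


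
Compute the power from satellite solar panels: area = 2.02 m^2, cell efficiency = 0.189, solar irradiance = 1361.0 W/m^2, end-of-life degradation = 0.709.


P = area * eta * S * degradation
P = 2.02 * 0.189 * 1361.0 * 0.709
P = 368.3982 W

368.3982 W


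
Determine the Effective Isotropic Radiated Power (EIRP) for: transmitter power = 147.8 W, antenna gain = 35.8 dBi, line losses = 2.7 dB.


Pt = 147.8 W = 21.6967 dBW
EIRP = Pt_dBW + Gt - losses = 21.6967 + 35.8 - 2.7 = 54.7967 dBW

54.7967 dBW


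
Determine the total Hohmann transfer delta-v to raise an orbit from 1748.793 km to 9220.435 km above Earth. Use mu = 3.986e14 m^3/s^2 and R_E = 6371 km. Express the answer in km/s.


r1 = 8119.7930 km = 8.119793e+06 m
r2 = 15591.4350 km = 1.5591435e+07 m
dv1 = sqrt(mu/r1)*(sqrt(2*r2/(r1+r2)) - 1) = 1028.4191 m/s
dv2 = sqrt(mu/r2)*(1 - sqrt(2*r1/(r1+r2))) = 871.7882 m/s
total dv = |dv1| + |dv2| = 1028.4191 + 871.7882 = 1900.2074 m/s = 1.9002 km/s

1.9002 km/s


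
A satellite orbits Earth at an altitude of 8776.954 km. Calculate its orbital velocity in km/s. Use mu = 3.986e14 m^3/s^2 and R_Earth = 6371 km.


r = R_E + alt = 6371.0 + 8776.954 = 15147.9540 km = 1.5147954e+07 m
v = sqrt(mu/r) = sqrt(3.986e14 / 1.5147954e+07) = 5129.6964 m/s = 5.1297 km/s

5.1297 km/s


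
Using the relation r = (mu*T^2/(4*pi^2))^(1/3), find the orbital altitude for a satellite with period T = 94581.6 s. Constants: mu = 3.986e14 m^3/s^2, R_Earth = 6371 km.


T = 94581.6 s
r = (mu*T^2/(4*pi^2))^(1/3) = (3.986e14 * 94581.6^2 / (4*pi^2))^(1/3)
r = 4.4867337e+07 m = 44867.3366 km
alt = r - R_E = 44867.3366 - 6371 = 38496.3366 km

38496.3366 km


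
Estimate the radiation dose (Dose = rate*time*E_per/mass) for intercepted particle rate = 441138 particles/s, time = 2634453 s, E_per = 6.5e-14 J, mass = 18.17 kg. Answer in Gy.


Total energy deposited = rate * time * E_per
  = 441138 * 2634453 * 6.5e-14 = 0.07554023 J
Dose = E_total / mass = 0.07554023 / 18.17
Dose = 0.004157415 Gy

0.0042 Gy


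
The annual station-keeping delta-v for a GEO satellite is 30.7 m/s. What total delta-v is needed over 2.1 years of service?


dV = rate * years = 30.7 * 2.1
dV = 64.4700 m/s

64.4700 m/s


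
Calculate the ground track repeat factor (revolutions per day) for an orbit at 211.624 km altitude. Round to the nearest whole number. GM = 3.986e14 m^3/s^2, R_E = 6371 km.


r = 6.582624e+06 m
T = 2*pi*sqrt(r^3/mu) = 5315.0799 s = 88.5847 min
revs/day = 1440 / 88.5847 = 16.2556
Rounded: 16 revolutions per day

16 revolutions per day


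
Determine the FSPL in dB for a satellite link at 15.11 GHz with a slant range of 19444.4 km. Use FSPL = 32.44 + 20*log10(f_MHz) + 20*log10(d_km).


f = 15.11 GHz = 15110.0000 MHz
d = 19444.4 km
FSPL = 32.44 + 20*log10(15110.0000) + 20*log10(19444.4)
FSPL = 32.44 + 83.5853 + 85.7759
FSPL = 201.8012 dB

201.8012 dB


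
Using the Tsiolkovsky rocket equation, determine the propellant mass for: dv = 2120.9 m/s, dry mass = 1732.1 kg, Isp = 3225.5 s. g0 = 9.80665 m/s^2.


ve = Isp * g0 = 3225.5 * 9.80665 = 31631.349575 m/s
mass ratio = exp(dv/ve) = exp(2120.9/31631.349575) = 1.06934955
m_prop = m_dry * (mr - 1) = 1732.1 * (1.06934955 - 1)
m_prop = 120.1204 kg

120.1204 kg


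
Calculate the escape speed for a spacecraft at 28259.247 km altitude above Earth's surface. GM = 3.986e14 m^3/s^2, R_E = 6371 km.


r = 6371.0 + 28259.247 = 34630.2470 km = 3.4630247e+07 m
v_esc = sqrt(2*mu/r) = sqrt(2*3.986e14 / 3.4630247e+07)
v_esc = 4797.9515 m/s = 4.7980 km/s

4.7980 km/s


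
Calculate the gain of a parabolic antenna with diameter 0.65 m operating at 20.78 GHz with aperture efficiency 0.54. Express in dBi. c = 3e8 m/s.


lambda = c/f = 3e8 / 2.078e+10 = 0.01443696 m
G = eta*(pi*D/lambda)^2 = 0.54*(pi*0.65/0.01443696)^2
G = 10803.6074 (linear)
G = 10*log10(10803.6074) = 40.3357 dBi

40.3357 dBi


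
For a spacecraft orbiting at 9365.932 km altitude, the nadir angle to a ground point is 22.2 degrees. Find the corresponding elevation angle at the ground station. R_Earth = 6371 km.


r = R_E + alt = 15736.9320 km
Law of sines in the satellite / Earth-center / ground-point triangle:
  sin(nadir)/R_E = sin(90 + el)/r  =>  cos(el) = (r/R_E)*sin(nadir)
cos(el) = (15736.9320 / 6371.0000) * sin(22.2 deg) = 0.9333001
el = arccos(0.9333001) = 21.0448 deg
(Earth-central angle = 90 - nadir - el = 46.7552 deg)

21.0448 degrees


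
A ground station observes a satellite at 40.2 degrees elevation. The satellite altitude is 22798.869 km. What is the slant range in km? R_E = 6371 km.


h = 22798.869 km, el = 40.2 deg
d = -R_E*sin(el) + sqrt((R_E*sin(el))^2 + 2*R_E*h + h^2)
d = -6371.0000*sin(0.7016224) + sqrt((6371.0000*0.6454577)^2 + 2*6371.0000*22798.869 + 22798.869^2)
d = 24648.9068 km

24648.9068 km


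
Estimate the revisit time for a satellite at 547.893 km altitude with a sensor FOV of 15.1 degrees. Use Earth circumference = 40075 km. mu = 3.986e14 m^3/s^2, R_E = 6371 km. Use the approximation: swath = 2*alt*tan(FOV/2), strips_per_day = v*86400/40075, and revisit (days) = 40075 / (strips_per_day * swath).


swath = 2*547.893*tan(0.1317724) = 145.2359 km
v = sqrt(mu/r) = 7590.1497 m/s = 7.5901 km/s
strips/day = v*86400/40075 = 7.5901*86400/40075 = 16.3640
coverage/day = strips * swath = 16.3640 * 145.2359 = 2376.6462 km
revisit = 40075 / 2376.6462 = 16.8620 days

16.8620 days


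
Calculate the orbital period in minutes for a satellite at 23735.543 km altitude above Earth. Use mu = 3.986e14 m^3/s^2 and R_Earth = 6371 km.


r = 30106.5430 km = 3.0106543e+07 m
T = 2*pi*sqrt(r^3/mu) = 2*pi*sqrt(2.7288689e+22 / 3.986e14)
T = 51987.9337 s = 866.4656 min

866.4656 minutes


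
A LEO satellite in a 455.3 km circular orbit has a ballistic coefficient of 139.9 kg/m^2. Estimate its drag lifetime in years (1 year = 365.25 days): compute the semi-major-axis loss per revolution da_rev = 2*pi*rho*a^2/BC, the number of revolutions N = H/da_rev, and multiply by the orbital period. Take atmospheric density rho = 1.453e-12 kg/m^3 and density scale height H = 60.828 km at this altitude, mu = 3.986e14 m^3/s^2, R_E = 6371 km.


a = R_E + alt = 6826.3000 km = 6.8263e+06 m
da_rev = 2*pi*rho*a^2/BC = 2*pi*1.453e-12*(6.8263e+06)^2/139.9 = 3.040875 m per revolution
N = H/da_rev = 60828.0000 m / 3.040875 m = 20003.4557 revolutions
P = 2*pi*sqrt(a^3/mu) = 5612.9255 s
lifetime = N*P = 20003.4557 * 5612.9255 = 1.1227791e+08 s = 1299.5128 days
years = 1299.5128 / 365.25 = 3.5579 years

3.5579 years


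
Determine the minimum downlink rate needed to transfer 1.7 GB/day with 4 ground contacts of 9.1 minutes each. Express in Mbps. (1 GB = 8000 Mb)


total contact time = 4 * 9.1 * 60 = 2184.0000 s
data = 1.7 GB = 13600.0000 Mb
rate = 13600.0000 / 2184.0000 = 6.2271 Mbps

6.2271 Mbps


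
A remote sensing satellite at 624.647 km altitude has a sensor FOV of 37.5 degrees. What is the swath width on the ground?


FOV = 37.5 deg = 0.6544985 rad
swath = 2 * alt * tan(FOV/2) = 2 * 624.647 * tan(0.3272492)
swath = 2 * 624.647 * 0.3394543
swath = 424.0782 km

424.0782 km


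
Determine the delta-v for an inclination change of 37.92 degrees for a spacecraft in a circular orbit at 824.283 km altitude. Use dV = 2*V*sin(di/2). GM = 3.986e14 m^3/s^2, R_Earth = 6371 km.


r = 7195.2830 km = 7.195283e+06 m
V = sqrt(mu/r) = 7442.9432 m/s
di = 37.92 deg = 0.6618289 rad
dV = 2*V*sin(di/2) = 2*7442.9432*sin(0.3309144)
dV = 4836.5433 m/s = 4.8365 km/s

4.8365 km/s


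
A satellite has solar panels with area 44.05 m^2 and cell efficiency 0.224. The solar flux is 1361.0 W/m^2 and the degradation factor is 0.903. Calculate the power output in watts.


P = area * eta * S * degradation
P = 44.05 * 0.224 * 1361.0 * 0.903
P = 12126.6211 W

12126.6211 W


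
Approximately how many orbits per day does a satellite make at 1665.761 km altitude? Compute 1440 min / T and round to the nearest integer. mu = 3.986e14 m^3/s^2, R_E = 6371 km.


r = 8.036761e+06 m
T = 2*pi*sqrt(r^3/mu) = 7170.2253 s = 119.5038 min
revs/day = 1440 / 119.5038 = 12.0498
Rounded: 12 revolutions per day

12 revolutions per day


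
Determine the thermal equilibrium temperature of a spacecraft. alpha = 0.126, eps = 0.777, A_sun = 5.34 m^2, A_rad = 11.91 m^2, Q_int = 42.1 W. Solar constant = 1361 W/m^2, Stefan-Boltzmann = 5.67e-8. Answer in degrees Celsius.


Numerator = alpha*S*A_sun + Q_int = 0.126*1361*5.34 + 42.1 = 957.8352 W
Denominator = eps*sigma*A_rad = 0.777*5.67e-8*11.91 = 5.2470577e-07 W/K^4
T^4 = 1.8254711e+09 K^4
T = 206.7016 K = -66.4484 C

-66.4484 degrees Celsius


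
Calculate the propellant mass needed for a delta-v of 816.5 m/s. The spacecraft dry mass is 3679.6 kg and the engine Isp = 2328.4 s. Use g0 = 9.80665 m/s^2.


ve = Isp * g0 = 2328.4 * 9.80665 = 22833.803860 m/s
mass ratio = exp(dv/ve) = exp(816.5/22833.803860) = 1.03640541
m_prop = m_dry * (mr - 1) = 3679.6 * (1.03640541 - 1)
m_prop = 133.9573 kg

133.9573 kg


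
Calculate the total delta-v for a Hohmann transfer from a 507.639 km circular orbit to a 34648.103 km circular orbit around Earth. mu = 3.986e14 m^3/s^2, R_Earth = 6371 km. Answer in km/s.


r1 = 6878.6390 km = 6.878639e+06 m
r2 = 41019.1030 km = 4.1019103e+07 m
dv1 = sqrt(mu/r1)*(sqrt(2*r2/(r1+r2)) - 1) = 2350.1649 m/s
dv2 = sqrt(mu/r2)*(1 - sqrt(2*r1/(r1+r2))) = 1446.6327 m/s
total dv = |dv1| + |dv2| = 2350.1649 + 1446.6327 = 3796.7977 m/s = 3.7968 km/s

3.7968 km/s


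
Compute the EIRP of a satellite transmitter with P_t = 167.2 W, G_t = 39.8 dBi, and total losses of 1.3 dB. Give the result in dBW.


Pt = 167.2 W = 22.2324 dBW
EIRP = Pt_dBW + Gt - losses = 22.2324 + 39.8 - 1.3 = 60.7324 dBW

60.7324 dBW


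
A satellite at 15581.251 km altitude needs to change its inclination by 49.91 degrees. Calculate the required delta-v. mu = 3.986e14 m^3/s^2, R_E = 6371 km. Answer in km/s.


r = 21952.2510 km = 2.1952251e+07 m
V = sqrt(mu/r) = 4261.1725 m/s
di = 49.91 deg = 0.8710938 rad
dV = 2*V*sin(di/2) = 2*4261.1725*sin(0.4355469)
dV = 3595.6312 m/s = 3.5956 km/s

3.5956 km/s


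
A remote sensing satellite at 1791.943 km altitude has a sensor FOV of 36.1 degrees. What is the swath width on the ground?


FOV = 36.1 deg = 0.6300639 rad
swath = 2 * alt * tan(FOV/2) = 2 * 1791.943 * tan(0.3150319)
swath = 2 * 1791.943 * 0.3258848
swath = 1167.9338 km

1167.9338 km


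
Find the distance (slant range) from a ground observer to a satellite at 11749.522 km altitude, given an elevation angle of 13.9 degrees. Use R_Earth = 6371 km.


h = 11749.522 km, el = 13.9 deg
d = -R_E*sin(el) + sqrt((R_E*sin(el))^2 + 2*R_E*h + h^2)
d = -6371.0000*sin(0.2426008) + sqrt((6371.0000*0.240228)^2 + 2*6371.0000*11749.522 + 11749.522^2)
d = 15502.0080 km

15502.0080 km


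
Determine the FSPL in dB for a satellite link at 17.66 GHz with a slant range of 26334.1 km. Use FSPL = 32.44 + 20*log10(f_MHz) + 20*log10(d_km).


f = 17.66 GHz = 17660.0000 MHz
d = 26334.1 km
FSPL = 32.44 + 20*log10(17660.0000) + 20*log10(26334.1)
FSPL = 32.44 + 84.9398 + 88.4104
FSPL = 205.7902 dB

205.7902 dB


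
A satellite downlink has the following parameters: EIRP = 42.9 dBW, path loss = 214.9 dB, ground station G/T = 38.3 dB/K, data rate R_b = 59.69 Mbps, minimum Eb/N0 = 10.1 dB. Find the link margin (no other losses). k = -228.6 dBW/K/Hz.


C/N0 = EIRP - FSPL + G/T - k = 42.9 - 214.9 + 38.3 - (-228.6)
C/N0 = 94.9000 dB-Hz
R_b = 59.69 Mbps = 5.969e+07 bps -> 10*log10(R_b) = 77.7590 dB-Hz
Eb/N0 = C/N0 - 10*log10(R_b) = 94.9000 - 77.7590 = 17.1410 dB
Margin = Eb/N0 - Eb/N0_req = 17.1410 - 10.1 = 7.0410 dB (link closes)

7.0410 dB


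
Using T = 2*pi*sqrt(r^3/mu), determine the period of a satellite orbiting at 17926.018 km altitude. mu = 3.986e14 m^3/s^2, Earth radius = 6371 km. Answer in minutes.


r = 24297.0180 km = 2.4297018e+07 m
T = 2*pi*sqrt(r^3/mu) = 2*pi*sqrt(1.4343625e+22 / 3.986e14)
T = 37691.2625 s = 628.1877 min

628.1877 minutes


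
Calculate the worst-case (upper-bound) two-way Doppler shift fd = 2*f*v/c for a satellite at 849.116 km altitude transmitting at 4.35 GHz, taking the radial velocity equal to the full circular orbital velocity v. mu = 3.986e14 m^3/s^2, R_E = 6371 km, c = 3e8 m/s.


r = 7.220116e+06 m
v = sqrt(mu/r) = 7430.1325 m/s (worst-case radial velocity)
f = 4.35 GHz = 4.35e+09 Hz
fd = 2*f*v/c = 2*4.35e+09*7430.1325/3.0e+08
fd = 215473.8431 Hz

215473.8431 Hz


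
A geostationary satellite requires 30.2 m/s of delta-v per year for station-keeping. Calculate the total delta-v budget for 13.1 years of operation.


dV = rate * years = 30.2 * 13.1
dV = 395.6200 m/s

395.6200 m/s


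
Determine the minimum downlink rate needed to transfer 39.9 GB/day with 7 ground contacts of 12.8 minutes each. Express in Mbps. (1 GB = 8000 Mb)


total contact time = 7 * 12.8 * 60 = 5376.0000 s
data = 39.9 GB = 319200.0000 Mb
rate = 319200.0000 / 5376.0000 = 59.3750 Mbps

59.3750 Mbps


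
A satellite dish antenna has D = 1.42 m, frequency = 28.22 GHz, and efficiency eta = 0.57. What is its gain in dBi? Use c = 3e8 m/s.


lambda = c/f = 3e8 / 2.822e+10 = 0.01063076 m
G = eta*(pi*D/lambda)^2 = 0.57*(pi*1.42/0.01063076)^2
G = 100374.3623 (linear)
G = 10*log10(100374.3623) = 50.0162 dBi

50.0162 dBi


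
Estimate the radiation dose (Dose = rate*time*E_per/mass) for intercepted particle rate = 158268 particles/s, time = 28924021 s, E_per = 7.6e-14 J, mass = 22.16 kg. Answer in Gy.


Total energy deposited = rate * time * E_per
  = 158268 * 28924021 * 7.6e-14 = 0.3479088 J
Dose = E_total / mass = 0.3479088 / 22.16
Dose = 0.01569985 Gy

0.0157 Gy


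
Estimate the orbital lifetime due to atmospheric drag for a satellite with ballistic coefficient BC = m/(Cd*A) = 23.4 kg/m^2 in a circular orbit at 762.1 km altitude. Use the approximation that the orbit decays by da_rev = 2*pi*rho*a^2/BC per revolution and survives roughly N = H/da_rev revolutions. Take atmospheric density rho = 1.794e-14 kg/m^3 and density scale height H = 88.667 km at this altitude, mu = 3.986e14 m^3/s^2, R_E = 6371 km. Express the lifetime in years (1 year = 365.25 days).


a = R_E + alt = 7133.1000 km = 7.1331e+06 m
da_rev = 2*pi*rho*a^2/BC = 2*pi*1.794e-14*(7.1331e+06)^2/23.4 = 0.245099866 m per revolution
N = H/da_rev = 88667.0000 m / 0.245099866 m = 361758.6630 revolutions
P = 2*pi*sqrt(a^3/mu) = 5995.5453 s
lifetime = N*P = 361758.6630 * 5995.5453 = 2.1689405e+09 s = 25103.4775 days
years = 25103.4775 / 365.25 = 68.7296 years

68.7296 years
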